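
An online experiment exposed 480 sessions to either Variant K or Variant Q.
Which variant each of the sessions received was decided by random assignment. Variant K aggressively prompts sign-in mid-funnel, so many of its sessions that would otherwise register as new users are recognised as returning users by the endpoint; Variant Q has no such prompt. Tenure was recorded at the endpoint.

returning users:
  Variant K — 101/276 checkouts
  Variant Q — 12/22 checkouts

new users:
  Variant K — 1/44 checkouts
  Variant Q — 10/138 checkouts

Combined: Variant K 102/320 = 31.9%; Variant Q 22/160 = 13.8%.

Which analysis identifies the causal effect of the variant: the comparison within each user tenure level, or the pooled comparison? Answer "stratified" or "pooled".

pooled

User tenure is downstream of the variant. One should not condition on a consequence of treatment, so the overall rates are the right comparison.
Pooled: Variant K 31.9% vs Variant Q 13.8%; Variant K is higher overall.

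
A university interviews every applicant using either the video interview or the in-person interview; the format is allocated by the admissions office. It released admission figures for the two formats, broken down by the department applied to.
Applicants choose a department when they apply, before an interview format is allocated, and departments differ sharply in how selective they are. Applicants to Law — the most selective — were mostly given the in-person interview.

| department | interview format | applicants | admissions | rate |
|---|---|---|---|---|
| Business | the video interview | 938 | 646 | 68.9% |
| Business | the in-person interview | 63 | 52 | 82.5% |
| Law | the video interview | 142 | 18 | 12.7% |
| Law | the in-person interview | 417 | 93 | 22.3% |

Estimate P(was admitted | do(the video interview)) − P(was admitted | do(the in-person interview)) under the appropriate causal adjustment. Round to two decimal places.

-0.12

Within every department level the in-person interview has the higher rate, yet pooled the video interview does — Simpson's reversal.
Department satisfies the back-door criterion: it is not a descendant of the interview format, and it blocks the spurious path from interview format to outcome. Adjusting for it (i.e., using the within-department rates) gives the causal effect.
Adjusting over the population distribution of department: 0.642·(0.689−0.825) + 0.358·(0.127−0.223) = -0.122.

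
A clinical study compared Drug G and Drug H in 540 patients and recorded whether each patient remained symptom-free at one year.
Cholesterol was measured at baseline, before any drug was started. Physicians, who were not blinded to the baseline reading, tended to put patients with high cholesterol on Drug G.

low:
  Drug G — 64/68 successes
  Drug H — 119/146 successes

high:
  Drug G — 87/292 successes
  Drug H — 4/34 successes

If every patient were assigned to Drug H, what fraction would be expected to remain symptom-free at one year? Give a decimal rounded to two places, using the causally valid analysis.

Since cholesterol is a pre-existing factor (not a product of the drug) and it affects the outcome on its own, it is a confounder. The stratified rates, not the pooled rate, identify the causal effect.
Standardising Drug H to the population cholesterol mix: 0.396·119/146 + 0.604·4/34 = 0.394.

0.39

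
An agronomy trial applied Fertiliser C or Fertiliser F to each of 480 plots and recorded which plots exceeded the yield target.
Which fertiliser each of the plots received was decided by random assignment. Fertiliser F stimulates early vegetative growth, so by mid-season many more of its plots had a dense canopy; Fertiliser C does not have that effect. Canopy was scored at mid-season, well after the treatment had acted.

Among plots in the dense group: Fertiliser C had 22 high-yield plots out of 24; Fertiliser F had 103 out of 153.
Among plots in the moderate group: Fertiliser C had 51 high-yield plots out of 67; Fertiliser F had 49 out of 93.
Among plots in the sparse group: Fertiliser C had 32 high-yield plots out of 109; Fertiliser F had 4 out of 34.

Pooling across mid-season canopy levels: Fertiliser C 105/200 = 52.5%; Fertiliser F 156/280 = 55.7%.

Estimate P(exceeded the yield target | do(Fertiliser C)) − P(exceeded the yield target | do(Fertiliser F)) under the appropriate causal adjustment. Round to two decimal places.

Mid-season canopy is downstream of the fertiliser. One should not condition on a consequence of treatment, so the overall rates are the right comparison.
The causal difference is the pooled difference: 0.525 − 0.557 = -0.032.

-0.03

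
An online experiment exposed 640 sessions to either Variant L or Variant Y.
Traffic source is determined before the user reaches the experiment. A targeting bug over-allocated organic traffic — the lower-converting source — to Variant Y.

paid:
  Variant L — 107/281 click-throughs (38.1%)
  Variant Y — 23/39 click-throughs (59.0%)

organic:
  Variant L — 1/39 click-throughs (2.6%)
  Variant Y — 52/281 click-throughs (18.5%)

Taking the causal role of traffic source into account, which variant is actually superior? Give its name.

Variant Y

Within every traffic source level Variant Y has the higher rate, yet pooled Variant L does — Simpson's reversal.
Traffic source is set before the variant has any effect — it is not caused by the variant — and it independently drives the outcome. That makes it a confounder, so the causal comparison is within traffic source levels.
Within each level — paid: 38.1% vs 59.0%; organic: 2.6% vs 18.5% — Variant Y is higher every time.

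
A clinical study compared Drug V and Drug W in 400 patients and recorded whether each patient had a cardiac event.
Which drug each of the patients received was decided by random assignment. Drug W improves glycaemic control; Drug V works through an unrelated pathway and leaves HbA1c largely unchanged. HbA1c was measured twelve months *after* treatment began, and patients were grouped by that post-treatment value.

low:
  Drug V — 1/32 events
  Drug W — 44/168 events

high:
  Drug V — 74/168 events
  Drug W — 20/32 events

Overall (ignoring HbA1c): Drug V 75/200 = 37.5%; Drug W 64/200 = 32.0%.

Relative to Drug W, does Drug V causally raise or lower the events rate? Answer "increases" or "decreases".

increases

Stratifying would compare drugs among patients the drugs themselves sorted into HbA1c groups — a form of selection on an intermediate. The unconditioned pooled rates give the total causal effect.
Pooled: Drug V 37.5% vs Drug W 32.0%; Drug W is lower overall.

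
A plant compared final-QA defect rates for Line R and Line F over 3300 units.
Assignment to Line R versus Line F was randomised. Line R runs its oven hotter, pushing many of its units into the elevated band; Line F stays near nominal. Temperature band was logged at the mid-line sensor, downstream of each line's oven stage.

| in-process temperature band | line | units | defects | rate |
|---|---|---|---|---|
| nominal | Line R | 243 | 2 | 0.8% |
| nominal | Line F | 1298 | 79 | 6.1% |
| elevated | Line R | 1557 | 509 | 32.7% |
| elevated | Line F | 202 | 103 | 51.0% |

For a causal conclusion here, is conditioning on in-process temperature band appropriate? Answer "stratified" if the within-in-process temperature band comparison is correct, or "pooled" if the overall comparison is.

The in-process temperature band-specific comparison favours Line R throughout, but the pooled figures favour Line F. The question is whether to condition on in-process temperature band.
In-process temperature band is recorded after the line and is itself shifted by it — it sits on the causal path from line to outcome. Conditioning on a mediator would strip out part of the effect we want; the pooled comparison gives the total causal effect.
Pooled: Line R 28.4% vs Line F 12.1%; Line F is lower overall.

pooled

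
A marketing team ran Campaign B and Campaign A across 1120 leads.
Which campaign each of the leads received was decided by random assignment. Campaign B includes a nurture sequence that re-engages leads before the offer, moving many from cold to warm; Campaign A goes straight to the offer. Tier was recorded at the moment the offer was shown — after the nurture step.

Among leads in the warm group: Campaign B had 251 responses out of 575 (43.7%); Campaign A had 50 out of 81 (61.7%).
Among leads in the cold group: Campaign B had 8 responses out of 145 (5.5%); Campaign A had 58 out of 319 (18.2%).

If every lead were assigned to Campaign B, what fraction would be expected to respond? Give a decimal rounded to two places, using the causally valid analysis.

Stratifying would compare campaigns among leads the campaigns themselves sorted into engagement tier groups — a form of selection on an intermediate. The unconditioned pooled rates give the total causal effect.
So P(outcome | do(Campaign B)) is just the pooled rate for Campaign B: 259/720 = 0.360.

0.36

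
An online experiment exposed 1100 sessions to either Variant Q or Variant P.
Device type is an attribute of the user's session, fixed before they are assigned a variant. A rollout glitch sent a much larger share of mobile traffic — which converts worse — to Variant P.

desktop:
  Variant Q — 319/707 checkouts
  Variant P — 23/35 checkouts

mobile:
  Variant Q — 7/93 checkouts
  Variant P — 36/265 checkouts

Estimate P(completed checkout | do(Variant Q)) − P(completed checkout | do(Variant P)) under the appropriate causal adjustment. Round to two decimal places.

The imbalance in device type arose from how sessions were allocated, not from anything the variant did; and device type independently affects the outcome. The pooled gap is confounded — condition on device type.
Adjusting over the population distribution of device type: 0.675·(0.451−0.657) + 0.325·(0.075−0.136) = -0.159.

-0.16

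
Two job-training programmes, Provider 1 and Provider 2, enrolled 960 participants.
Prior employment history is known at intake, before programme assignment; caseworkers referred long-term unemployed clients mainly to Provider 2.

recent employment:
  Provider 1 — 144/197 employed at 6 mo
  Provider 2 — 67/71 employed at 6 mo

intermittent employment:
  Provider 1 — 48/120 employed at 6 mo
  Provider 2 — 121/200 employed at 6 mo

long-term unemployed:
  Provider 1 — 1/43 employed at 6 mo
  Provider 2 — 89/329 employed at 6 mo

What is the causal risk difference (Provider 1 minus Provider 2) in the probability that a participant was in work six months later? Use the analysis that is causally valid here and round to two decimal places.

Prior employment history differs across programmes for reasons unrelated to any effect of the programme itself, and it separately predicts the outcome — a classic confounder. We must compare within prior employment history levels.
Adjusting over the population distribution of prior employment history: 0.279·(0.731−0.944) + 0.333·(0.400−0.605) + 0.388·(0.023−0.271) = -0.224.

-0.22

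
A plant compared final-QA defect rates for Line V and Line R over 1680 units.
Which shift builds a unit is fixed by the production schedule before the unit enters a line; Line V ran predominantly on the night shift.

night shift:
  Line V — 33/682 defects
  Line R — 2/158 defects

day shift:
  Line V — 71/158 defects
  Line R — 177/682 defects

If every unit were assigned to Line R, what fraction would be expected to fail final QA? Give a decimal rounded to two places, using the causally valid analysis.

0.14

Here shift is a common cause — it drives both which line a case falls under and the outcome. The crude comparison mixes populations; the stratum-specific rates are the causally relevant ones.
Standardising Line R to the population shift mix: 0.500·2/158 + 0.500·177/682 = 0.136.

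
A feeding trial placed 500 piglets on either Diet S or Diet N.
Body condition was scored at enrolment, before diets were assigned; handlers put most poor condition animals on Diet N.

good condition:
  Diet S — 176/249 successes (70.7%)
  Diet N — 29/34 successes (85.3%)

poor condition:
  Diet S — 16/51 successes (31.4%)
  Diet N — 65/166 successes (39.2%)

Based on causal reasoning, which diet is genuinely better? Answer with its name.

Diet N

Since starting body condition is a pre-existing factor (not a product of the diet) and it affects the outcome on its own, it is a confounder. The stratified rates, not the pooled rate, identify the causal effect.
Within each level — good condition: 70.7% vs 85.3%; poor condition: 31.4% vs 39.2% — Diet N is higher every time.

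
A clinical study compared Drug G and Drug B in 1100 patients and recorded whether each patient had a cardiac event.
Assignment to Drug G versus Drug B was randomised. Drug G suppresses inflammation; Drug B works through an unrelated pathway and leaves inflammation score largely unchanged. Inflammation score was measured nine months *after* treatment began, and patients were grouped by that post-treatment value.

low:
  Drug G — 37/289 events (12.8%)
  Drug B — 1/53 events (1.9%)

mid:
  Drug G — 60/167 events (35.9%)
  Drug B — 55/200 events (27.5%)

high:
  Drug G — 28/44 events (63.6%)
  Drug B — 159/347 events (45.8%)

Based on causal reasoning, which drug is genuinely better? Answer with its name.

Drug G

Inflammation score here is a post-treatment variable shaped by the drug; conditioning on it would introduce bias rather than remove it. The overall comparison is the causal one.
Pooled: Drug G 25.0% vs Drug B 35.8%; Drug G is lower overall.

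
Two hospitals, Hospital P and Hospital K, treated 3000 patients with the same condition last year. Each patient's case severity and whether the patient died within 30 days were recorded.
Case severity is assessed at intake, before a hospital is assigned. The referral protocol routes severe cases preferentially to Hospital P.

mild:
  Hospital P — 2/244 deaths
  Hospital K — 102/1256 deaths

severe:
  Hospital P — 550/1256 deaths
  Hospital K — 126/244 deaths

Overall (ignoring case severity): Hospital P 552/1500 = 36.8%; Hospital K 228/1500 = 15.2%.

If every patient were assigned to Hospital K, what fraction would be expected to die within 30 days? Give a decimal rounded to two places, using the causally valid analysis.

The case severity-specific comparison favours Hospital P throughout, but the pooled figures favour Hospital K. The question is whether to condition on case severity.
The imbalance in case severity arose from how patients were allocated, not from anything the hospital did; and case severity independently affects the outcome. The pooled gap is confounded — condition on case severity.
Standardising Hospital K to the population case severity mix: 0.500·102/1256 + 0.500·126/244 = 0.299.

0.30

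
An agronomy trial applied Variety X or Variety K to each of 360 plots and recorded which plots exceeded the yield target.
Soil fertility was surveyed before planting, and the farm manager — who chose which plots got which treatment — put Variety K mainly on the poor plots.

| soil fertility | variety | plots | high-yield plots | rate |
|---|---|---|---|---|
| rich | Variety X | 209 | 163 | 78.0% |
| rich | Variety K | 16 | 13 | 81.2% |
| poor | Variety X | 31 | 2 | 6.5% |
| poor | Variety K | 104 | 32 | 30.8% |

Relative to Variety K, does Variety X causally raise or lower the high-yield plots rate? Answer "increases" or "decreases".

decreases

Variety K is higher inside every soil fertility stratum but Variety X is higher in aggregate. Whether to stratify depends on how soil fertility relates to the variety.
Soil fertility satisfies the back-door criterion: it is not a descendant of the variety, and it blocks the spurious path from variety to outcome. Adjusting for it (i.e., using the within-soil fertility rates) gives the causal effect.
Within each level — rich: 78.0% vs 81.2%; poor: 6.5% vs 30.8% — Variety K is higher every time.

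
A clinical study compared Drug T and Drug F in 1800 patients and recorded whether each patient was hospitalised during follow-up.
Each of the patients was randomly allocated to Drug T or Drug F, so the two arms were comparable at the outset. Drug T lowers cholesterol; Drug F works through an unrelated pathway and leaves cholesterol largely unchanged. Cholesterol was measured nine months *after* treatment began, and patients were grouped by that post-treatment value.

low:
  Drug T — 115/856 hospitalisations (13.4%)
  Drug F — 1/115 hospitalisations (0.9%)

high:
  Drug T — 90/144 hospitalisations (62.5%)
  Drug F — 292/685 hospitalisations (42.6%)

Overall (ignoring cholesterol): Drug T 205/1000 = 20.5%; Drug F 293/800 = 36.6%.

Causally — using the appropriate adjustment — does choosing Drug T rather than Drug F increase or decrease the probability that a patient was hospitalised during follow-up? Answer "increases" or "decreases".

Within every cholesterol level Drug F has the lower rate, yet pooled Drug T does — Simpson's reversal.
Cholesterol lies on the pathway drug → cholesterol → outcome, so adjusting for it blocks the indirect effect. For the total causal effect of drug, use the unadjusted pooled rates.
Pooled: Drug T 20.5% vs Drug F 36.6%; Drug T is lower overall.

decreases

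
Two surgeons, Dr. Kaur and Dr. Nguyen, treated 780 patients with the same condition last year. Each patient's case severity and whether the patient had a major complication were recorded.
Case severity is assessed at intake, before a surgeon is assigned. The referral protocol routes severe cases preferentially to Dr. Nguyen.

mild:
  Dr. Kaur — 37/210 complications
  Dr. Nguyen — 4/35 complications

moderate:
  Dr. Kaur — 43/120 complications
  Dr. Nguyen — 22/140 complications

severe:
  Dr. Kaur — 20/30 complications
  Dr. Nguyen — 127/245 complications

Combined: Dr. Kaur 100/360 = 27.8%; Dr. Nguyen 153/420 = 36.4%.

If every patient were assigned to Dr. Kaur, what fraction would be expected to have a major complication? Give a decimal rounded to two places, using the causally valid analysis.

Case severity differs across surgeons for reasons unrelated to any effect of the surgeon itself, and it separately predicts the outcome — a classic confounder. We must compare within case severity levels.
Standardising Dr. Kaur to the population case severity mix: 0.314·37/210 + 0.333·43/120 + 0.353·20/30 = 0.410.

0.41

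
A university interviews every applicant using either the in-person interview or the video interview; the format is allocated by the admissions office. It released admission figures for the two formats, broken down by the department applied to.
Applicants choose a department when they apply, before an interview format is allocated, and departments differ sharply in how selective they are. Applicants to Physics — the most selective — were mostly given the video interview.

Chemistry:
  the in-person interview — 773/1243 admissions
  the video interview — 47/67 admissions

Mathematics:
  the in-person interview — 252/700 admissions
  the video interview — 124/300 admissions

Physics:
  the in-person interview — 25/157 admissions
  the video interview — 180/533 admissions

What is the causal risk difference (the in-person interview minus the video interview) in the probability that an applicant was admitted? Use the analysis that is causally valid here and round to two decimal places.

the video interview is higher inside every department stratum but the in-person interview is higher in aggregate. Whether to stratify depends on how department relates to the interview format.
Department satisfies the back-door criterion: it is not a descendant of the interview format, and it blocks the spurious path from interview format to outcome. Adjusting for it (i.e., using the within-department rates) gives the causal effect.
Adjusting over the population distribution of department: 0.437·(0.622−0.701) + 0.333·(0.360−0.413) + 0.230·(0.159−0.338) = -0.094.

-0.09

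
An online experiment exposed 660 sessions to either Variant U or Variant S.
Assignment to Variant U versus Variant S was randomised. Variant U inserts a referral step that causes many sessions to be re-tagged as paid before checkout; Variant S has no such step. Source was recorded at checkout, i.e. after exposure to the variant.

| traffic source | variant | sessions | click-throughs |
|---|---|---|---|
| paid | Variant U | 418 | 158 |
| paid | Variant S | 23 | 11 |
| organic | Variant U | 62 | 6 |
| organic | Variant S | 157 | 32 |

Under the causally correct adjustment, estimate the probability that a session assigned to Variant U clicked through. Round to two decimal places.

0.34

Traffic source lies on the pathway variant → traffic source → outcome, so adjusting for it blocks the indirect effect. For the total causal effect of variant, use the unadjusted pooled rates.
So P(outcome | do(Variant U)) is just the pooled rate for Variant U: 164/480 = 0.342.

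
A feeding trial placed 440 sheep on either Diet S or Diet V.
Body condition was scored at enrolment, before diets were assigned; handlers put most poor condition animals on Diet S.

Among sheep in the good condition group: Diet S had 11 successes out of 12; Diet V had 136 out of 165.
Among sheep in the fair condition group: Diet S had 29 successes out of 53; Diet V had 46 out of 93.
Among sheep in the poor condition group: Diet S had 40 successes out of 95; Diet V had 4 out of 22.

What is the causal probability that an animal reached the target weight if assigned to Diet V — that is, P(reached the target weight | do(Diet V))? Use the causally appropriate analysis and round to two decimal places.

0.54

The stratified and pooled comparisons disagree (Diet S wins within each starting body condition; Diet V wins overall), so the answer turns on the causal role of starting body condition.
The imbalance in starting body condition arose from how sheep were allocated, not from anything the diet did; and starting body condition independently affects the outcome. The pooled gap is confounded — condition on starting body condition.
Standardising Diet V to the population starting body condition mix: 0.402·136/165 + 0.332·46/93 + 0.266·4/22 = 0.544.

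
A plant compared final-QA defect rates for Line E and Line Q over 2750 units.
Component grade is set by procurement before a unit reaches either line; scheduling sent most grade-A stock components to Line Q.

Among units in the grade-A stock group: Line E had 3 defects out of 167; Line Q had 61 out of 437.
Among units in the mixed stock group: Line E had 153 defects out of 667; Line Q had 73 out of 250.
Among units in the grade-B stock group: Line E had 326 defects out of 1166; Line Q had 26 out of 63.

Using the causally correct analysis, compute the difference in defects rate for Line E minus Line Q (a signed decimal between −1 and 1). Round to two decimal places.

-0.11

Within every component grade level Line E has the lower rate, yet pooled Line Q does — Simpson's reversal.
Component grade satisfies the back-door criterion: it is not a descendant of the line, and it blocks the spurious path from line to outcome. Adjusting for it (i.e., using the within-component grade rates) gives the causal effect.
Adjusting over the population distribution of component grade: 0.220·(0.018−0.140) + 0.333·(0.229−0.292) + 0.447·(0.280−0.413) = -0.107.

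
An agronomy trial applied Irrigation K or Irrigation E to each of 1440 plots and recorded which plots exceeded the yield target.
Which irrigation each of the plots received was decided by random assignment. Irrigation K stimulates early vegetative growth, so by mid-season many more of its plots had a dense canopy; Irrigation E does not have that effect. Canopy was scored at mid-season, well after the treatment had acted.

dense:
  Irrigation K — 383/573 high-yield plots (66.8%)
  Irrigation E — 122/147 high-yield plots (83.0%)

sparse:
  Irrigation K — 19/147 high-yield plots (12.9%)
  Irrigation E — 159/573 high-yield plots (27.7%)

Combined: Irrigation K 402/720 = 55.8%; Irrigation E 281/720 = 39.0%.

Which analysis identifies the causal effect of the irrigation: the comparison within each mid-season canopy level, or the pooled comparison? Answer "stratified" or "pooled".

pooled

The stratified and pooled comparisons disagree (Irrigation E wins within each mid-season canopy; Irrigation K wins overall), so the answer turns on the causal role of mid-season canopy.
Mid-season canopy is recorded after the irrigation and is itself shifted by it — it sits on the causal path from irrigation to outcome. Conditioning on a mediator would strip out part of the effect we want; the pooled comparison gives the total causal effect.
Pooled: Irrigation K 55.8% vs Irrigation E 39.0%; Irrigation K is higher overall.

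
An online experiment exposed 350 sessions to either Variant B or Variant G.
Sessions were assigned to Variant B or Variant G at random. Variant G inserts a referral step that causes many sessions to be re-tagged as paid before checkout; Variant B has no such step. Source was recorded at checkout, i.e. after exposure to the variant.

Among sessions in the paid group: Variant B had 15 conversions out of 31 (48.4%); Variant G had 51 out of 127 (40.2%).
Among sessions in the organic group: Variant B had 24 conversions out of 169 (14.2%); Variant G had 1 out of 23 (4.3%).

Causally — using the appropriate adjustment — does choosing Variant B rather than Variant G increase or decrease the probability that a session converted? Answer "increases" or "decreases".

decreases

The traffic source-specific comparison favours Variant B throughout, but the pooled figures favour Variant G. The question is whether to condition on traffic source.
Traffic source lies on the pathway variant → traffic source → outcome, so adjusting for it blocks the indirect effect. For the total causal effect of variant, use the unadjusted pooled rates.
Pooled: Variant B 19.5% vs Variant G 34.7%; Variant G is higher overall.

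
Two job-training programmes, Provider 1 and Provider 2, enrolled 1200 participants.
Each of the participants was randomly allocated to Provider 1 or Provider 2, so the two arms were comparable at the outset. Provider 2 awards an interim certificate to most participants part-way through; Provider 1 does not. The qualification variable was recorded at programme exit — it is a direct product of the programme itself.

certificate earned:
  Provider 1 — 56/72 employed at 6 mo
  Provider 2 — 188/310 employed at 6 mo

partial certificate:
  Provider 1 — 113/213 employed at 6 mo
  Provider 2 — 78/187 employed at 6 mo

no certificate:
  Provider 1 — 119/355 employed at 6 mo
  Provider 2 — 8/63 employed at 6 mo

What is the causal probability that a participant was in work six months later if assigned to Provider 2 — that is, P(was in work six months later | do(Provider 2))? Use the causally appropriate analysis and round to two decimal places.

Stratifying would compare programmes among participants the programmes themselves sorted into qualification attained during the programme groups — a form of selection on an intermediate. The unconditioned pooled rates give the total causal effect.
So P(outcome | do(Provider 2)) is just the pooled rate for Provider 2: 274/560 = 0.489.

0.49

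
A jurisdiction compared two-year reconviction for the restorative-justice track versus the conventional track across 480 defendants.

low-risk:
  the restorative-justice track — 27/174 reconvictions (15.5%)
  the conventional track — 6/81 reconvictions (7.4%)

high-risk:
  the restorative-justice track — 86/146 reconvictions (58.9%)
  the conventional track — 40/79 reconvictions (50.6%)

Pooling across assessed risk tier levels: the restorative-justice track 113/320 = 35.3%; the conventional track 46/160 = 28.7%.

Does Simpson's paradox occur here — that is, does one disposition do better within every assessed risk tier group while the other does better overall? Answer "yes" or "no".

Within each assessed risk tier level (low-risk 15.5% vs 7.4%; high-risk 58.9% vs 50.6%), the conventional track has the lower rate every time. Pooled: 35.3% vs 28.7% — the conventional track has the lower rate overall. They agree.

no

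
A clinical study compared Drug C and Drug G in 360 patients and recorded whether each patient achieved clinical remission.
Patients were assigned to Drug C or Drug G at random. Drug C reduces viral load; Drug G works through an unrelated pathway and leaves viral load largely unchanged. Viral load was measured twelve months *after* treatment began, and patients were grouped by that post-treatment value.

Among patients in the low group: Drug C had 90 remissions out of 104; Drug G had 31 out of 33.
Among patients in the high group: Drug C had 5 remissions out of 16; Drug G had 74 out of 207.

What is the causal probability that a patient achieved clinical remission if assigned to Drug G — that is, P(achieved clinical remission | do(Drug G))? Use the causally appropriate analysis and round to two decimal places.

Drug G is higher inside every viral load stratum but Drug C is higher in aggregate. Whether to stratify depends on how viral load relates to the drug.
Viral load is recorded after the drug and is itself shifted by it — it sits on the causal path from drug to outcome. Conditioning on a mediator would strip out part of the effect we want; the pooled comparison gives the total causal effect.
So P(outcome | do(Drug G)) is just the pooled rate for Drug G: 105/240 = 0.438.

0.44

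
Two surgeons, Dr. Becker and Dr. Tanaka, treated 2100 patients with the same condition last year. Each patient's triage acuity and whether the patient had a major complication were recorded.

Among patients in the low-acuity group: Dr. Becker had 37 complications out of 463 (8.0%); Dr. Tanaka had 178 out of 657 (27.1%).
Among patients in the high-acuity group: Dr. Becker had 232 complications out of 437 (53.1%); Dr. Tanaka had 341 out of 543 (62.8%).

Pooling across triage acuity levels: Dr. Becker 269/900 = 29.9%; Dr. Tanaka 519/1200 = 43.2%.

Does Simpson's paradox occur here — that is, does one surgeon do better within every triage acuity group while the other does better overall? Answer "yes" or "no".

Within each triage acuity level (low-acuity 8.0% vs 27.1%; high-acuity 53.1% vs 62.8%), Dr. Becker has the lower rate every time. Pooled: 29.9% vs 43.2% — Dr. Becker has the lower rate overall. They agree.

no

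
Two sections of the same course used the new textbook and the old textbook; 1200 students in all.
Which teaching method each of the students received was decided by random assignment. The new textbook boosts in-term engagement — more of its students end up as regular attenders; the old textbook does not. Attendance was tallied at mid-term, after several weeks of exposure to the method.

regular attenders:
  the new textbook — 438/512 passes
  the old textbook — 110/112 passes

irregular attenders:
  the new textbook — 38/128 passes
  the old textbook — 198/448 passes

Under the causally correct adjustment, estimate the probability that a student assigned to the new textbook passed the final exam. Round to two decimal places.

The stratified and pooled comparisons disagree (the old textbook wins within each mid-term attendance; the new textbook wins overall), so the answer turns on the causal role of mid-term attendance.
Mid-term attendance is recorded after the teaching method and is itself shifted by it — it sits on the causal path from teaching method to outcome. Conditioning on a mediator would strip out part of the effect we want; the pooled comparison gives the total causal effect.
So P(outcome | do(the new textbook)) is just the pooled rate for the new textbook: 476/640 = 0.744.

0.74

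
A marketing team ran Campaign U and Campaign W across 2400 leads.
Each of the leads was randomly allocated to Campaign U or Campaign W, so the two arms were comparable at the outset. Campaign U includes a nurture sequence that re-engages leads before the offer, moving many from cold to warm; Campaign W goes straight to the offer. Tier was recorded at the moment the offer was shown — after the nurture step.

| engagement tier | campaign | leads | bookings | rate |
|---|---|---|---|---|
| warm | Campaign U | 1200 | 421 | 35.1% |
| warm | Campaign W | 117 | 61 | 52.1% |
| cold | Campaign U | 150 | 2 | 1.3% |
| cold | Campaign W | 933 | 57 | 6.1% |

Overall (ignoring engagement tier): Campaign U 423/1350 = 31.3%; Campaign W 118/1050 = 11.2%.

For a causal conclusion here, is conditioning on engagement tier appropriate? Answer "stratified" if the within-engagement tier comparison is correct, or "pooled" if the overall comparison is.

Engagement tier lies on the pathway campaign → engagement tier → outcome, so adjusting for it blocks the indirect effect. For the total causal effect of campaign, use the unadjusted pooled rates.
Pooled: Campaign U 31.3% vs Campaign W 11.2%; Campaign U is higher overall.

pooled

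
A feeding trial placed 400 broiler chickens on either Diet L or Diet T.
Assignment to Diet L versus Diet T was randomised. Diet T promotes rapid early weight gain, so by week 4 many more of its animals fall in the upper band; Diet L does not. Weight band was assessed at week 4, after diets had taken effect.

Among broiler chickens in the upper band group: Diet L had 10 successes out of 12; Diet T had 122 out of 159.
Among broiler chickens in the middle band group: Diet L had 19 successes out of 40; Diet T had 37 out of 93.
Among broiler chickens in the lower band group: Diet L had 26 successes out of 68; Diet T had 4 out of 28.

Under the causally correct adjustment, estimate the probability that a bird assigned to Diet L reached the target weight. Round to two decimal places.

0.46

Week-4 weight band lies on the pathway diet → week-4 weight band → outcome, so adjusting for it blocks the indirect effect. For the total causal effect of diet, use the unadjusted pooled rates.
So P(outcome | do(Diet L)) is just the pooled rate for Diet L: 55/120 = 0.458.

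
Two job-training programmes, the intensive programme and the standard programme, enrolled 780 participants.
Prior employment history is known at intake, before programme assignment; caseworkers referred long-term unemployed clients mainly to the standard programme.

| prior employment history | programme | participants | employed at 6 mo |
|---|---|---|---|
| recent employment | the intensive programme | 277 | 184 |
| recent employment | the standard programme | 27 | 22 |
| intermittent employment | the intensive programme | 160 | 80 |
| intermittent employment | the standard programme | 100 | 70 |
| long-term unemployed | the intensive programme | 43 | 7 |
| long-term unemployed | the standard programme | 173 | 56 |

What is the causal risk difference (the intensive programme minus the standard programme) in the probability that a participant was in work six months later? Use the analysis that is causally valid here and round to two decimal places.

-0.17

Prior employment history satisfies the back-door criterion: it is not a descendant of the programme, and it blocks the spurious path from programme to outcome. Adjusting for it (i.e., using the within-prior employment history rates) gives the causal effect.
Adjusting over the population distribution of prior employment history: 0.390·(0.664−0.815) + 0.333·(0.500−0.700) + 0.277·(0.163−0.324) = -0.170.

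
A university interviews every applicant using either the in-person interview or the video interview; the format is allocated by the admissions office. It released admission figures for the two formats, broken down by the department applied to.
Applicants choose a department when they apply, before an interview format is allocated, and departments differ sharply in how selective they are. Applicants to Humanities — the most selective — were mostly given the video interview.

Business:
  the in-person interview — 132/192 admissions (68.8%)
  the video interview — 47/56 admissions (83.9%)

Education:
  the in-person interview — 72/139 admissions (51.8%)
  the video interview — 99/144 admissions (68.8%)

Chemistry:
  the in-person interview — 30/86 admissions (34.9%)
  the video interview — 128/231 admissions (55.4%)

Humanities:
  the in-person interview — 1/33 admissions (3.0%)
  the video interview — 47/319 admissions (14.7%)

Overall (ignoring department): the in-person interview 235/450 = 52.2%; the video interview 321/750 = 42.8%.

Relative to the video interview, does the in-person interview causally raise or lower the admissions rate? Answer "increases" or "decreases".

Since department is a pre-existing factor (not a product of the interview format) and it affects the outcome on its own, it is a confounder. The stratified rates, not the pooled rate, identify the causal effect.
Within each level — Business: 68.8% vs 83.9%; Education: 51.8% vs 68.8%; Chemistry: 34.9% vs 55.4%; Humanities: 3.0% vs 14.7% — the video interview is higher every time.

decreases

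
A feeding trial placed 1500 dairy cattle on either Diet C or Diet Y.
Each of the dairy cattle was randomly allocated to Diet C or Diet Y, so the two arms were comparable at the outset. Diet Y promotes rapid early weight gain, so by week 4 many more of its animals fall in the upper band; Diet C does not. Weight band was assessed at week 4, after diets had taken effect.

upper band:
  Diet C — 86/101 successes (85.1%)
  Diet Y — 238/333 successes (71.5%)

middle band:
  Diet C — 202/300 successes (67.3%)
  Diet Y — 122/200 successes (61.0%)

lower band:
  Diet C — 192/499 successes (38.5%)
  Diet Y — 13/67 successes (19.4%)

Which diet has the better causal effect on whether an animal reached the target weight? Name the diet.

Within every week-4 weight band level Diet C has the higher rate, yet pooled Diet Y does — Simpson's reversal.
The distribution of week-4 weight band is itself part of what the diet does — it is an intermediate outcome. Holding it fixed would remove that part of the effect; the total effect is the pooled difference.
Pooled: Diet C 53.3% vs Diet Y 62.2%; Diet Y is higher overall.

Diet Y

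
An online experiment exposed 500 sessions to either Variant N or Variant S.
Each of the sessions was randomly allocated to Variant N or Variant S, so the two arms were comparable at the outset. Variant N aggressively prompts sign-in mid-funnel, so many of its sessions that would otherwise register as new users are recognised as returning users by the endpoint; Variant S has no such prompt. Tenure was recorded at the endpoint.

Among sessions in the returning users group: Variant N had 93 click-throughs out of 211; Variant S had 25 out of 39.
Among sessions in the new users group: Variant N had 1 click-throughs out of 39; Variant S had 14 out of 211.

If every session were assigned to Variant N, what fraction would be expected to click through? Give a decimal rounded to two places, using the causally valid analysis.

0.38

Stratifying would compare variants among sessions the variants themselves sorted into user tenure groups — a form of selection on an intermediate. The unconditioned pooled rates give the total causal effect.
So P(outcome | do(Variant N)) is just the pooled rate for Variant N: 94/250 = 0.376.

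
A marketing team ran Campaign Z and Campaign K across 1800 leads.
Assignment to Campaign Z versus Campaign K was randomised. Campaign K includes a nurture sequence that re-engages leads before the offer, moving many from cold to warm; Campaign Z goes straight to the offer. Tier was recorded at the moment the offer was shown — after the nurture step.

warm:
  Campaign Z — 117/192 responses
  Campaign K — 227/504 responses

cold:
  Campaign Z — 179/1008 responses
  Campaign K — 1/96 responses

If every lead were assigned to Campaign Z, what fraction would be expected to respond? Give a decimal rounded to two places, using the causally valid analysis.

The stratified and pooled comparisons disagree (Campaign Z wins within each engagement tier; Campaign K wins overall), so the answer turns on the causal role of engagement tier.
Stratifying would compare campaigns among leads the campaigns themselves sorted into engagement tier groups — a form of selection on an intermediate. The unconditioned pooled rates give the total causal effect.
So P(outcome | do(Campaign Z)) is just the pooled rate for Campaign Z: 296/1200 = 0.247.

0.25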